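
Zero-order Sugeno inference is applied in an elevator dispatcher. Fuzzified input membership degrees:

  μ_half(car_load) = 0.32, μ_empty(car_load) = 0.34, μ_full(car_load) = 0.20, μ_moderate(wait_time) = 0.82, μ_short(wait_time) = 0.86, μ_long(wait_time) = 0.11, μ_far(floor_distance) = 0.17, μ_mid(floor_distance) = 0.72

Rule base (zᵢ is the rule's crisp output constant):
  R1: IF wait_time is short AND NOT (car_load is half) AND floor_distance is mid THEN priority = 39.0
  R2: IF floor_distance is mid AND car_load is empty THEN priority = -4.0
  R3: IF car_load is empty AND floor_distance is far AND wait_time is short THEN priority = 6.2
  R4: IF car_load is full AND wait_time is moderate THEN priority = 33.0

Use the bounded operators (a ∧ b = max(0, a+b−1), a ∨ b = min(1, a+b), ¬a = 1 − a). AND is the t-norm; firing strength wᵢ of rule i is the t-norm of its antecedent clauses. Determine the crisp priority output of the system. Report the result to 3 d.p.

R1 (z=39.0): short=0.86, ¬half=1−0.32=0.68, mid=0.72; AND[max(0, a+b−1)] → w = 0.26
R2 (z=-4.0): mid=0.72, empty=0.34; AND[max(0, a+b−1)] → w = 0.06
R3 (z=6.2): empty=0.34, far=0.17, short=0.86; AND[max(0, a+b−1)] → w = 0.00
R4 (z=33.0): full=0.20, moderate=0.82; AND[max(0, a+b−1)] → w = 0.02
Weighted average = (0.26·39.0 + 0.06·-4.0 + 0.00·6.2 + 0.02·33.0) / (0.26 + 0.06 + 0.00 + 0.02)
  = 10.5600 / 0.3400 = 31.059

31.059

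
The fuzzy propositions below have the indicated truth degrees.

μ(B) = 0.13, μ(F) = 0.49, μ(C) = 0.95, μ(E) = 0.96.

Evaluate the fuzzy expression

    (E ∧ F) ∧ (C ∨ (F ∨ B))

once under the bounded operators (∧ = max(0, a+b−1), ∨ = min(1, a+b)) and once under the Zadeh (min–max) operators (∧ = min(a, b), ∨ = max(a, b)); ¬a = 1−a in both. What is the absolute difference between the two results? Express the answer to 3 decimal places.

0.040

Under bounded:
  E ∧ F = max(0, a+b−1) on (0.96, 0.49) = 0.45
  F ∨ B = min(1, a+b) on (0.49, 0.13) = 0.62
  C ∨ (F ∨ B) = min(1, a+b) on (0.95, 0.62) = 1.00
  (E ∧ F) ∧ (C ∨ (F ∨ B)) = max(0, a+b−1) on (0.45, 1.00) = 0.45
  → value = 0.4500
Under Zadeh (min–max):
  E ∧ F = min(a, b) on (0.96, 0.49) = 0.49
  F ∨ B = max(a, b) on (0.49, 0.13) = 0.49
  C ∨ (F ∨ B) = max(a, b) on (0.95, 0.49) = 0.95
  (E ∧ F) ∧ (C ∨ (F ∨ B)) = min(a, b) on (0.49, 0.95) = 0.49
  → value = 0.4900
|0.4500 − 0.4900| = 0.040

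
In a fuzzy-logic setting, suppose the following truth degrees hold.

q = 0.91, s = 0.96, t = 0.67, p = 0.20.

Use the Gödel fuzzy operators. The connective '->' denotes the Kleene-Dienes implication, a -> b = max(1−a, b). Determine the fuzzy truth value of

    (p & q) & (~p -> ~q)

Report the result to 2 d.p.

p & q = min(a, b) on (0.20, 0.91) = 0.20
~p = 1 − 0.20 = 0.80
~q = 1 − 0.91 = 0.09
~p -> ~q  [Kleene-Dienes: max(1−a, b)] with a=0.80, b=0.09 → 0.20
(p & q) & (~p -> ~q) = min(a, b) on (0.20, 0.20) = 0.20

0.20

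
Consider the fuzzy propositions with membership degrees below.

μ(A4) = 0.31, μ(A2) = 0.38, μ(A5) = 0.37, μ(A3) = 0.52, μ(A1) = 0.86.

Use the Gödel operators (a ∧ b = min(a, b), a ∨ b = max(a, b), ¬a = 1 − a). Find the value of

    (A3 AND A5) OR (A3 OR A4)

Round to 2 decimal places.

0.52

A3 AND A5 = min(a, b) on (0.52, 0.37) = 0.37
A3 OR A4 = max(a, b) on (0.52, 0.31) = 0.52
(A3 AND A5) OR (A3 OR A4) = max(a, b) on (0.37, 0.52) = 0.52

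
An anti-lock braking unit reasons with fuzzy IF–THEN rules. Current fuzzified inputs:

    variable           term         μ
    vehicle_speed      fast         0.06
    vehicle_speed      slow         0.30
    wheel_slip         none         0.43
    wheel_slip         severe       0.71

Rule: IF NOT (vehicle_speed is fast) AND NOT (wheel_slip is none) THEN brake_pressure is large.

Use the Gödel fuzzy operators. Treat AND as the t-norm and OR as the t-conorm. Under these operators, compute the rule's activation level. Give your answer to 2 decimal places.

0.57

firing strength: ¬fast=1−0.06=0.94, ¬none=1−0.43=0.57; AND[min(a, b)] → w = 0.57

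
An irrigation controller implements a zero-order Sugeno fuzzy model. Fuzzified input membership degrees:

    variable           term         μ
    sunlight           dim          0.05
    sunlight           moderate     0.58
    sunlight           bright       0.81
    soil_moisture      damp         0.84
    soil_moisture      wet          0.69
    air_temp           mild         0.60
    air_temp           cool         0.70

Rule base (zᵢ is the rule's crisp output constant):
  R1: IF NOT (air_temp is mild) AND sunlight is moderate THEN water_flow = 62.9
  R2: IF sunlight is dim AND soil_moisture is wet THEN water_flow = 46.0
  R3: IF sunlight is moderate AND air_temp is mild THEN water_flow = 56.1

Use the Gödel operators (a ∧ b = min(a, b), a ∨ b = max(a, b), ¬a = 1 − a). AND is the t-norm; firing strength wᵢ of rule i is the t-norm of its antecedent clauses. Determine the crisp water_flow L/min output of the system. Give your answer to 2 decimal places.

R1 (z=62.9): ¬mild=1−0.60=0.40, moderate=0.58; AND[min(a, b)] → w = 0.40
R2 (z=46.0): dim=0.05, wet=0.69; AND[min(a, b)] → w = 0.05
R3 (z=56.1): moderate=0.58, mild=0.60; AND[min(a, b)] → w = 0.58
Weighted average = (0.40·62.9 + 0.05·46.0 + 0.58·56.1) / (0.40 + 0.05 + 0.58)
  = 59.9980 / 1.0300 = 58.25

58.25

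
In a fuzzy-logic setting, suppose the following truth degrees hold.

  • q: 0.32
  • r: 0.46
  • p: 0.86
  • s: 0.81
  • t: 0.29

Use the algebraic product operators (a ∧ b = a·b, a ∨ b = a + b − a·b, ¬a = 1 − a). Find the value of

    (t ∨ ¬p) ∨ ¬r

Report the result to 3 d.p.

0.719

¬p = 1 − 0.8600 = 0.1400
t ∨ ¬p = a + b − a·b on (0.2900, 0.1400) = 0.3894
¬r = 1 − 0.4600 = 0.5400
(t ∨ ¬p) ∨ ¬r = a + b − a·b on (0.3894, 0.5400) = 0.7191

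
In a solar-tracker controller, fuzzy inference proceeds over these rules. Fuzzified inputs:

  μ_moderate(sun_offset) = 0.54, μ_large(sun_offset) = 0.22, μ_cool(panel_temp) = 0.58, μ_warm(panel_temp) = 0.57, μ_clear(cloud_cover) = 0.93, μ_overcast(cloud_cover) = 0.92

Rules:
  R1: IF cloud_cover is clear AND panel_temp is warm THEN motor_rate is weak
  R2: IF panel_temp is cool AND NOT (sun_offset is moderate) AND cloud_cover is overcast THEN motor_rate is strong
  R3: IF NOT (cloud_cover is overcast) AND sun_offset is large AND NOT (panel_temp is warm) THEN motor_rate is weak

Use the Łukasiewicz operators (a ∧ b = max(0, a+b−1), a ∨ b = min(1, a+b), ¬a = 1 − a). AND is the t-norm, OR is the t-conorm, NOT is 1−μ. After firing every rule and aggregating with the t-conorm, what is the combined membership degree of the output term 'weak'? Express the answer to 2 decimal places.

R1: clear=0.93, warm=0.57; AND[max(0, a+b−1)] → w = 0.50
R2: cool=0.58, ¬moderate=1−0.54=0.46, overcast=0.92; AND[max(0, a+b−1)] → w = 0.00
R3: ¬overcast=1−0.92=0.08, large=0.22, ¬warm=1−0.57=0.43; AND[max(0, a+b−1)] → w = 0.00
Rules with consequent 'weak': {R1, R3} → strengths 0.50, 0.00
Aggregate via t-conorm [min(1, a+b)]: 0.50

0.50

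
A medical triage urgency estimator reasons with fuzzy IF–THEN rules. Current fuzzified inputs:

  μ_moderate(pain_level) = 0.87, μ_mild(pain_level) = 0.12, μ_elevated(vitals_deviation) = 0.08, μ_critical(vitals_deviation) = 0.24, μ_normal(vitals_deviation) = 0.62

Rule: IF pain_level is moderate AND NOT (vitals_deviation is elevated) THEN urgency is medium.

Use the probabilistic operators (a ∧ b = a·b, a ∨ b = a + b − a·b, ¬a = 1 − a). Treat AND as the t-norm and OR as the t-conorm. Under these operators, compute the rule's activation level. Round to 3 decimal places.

firing strength: moderate=0.87, ¬elevated=1−0.08=0.92; AND[a·b] → w = 0.8004

0.800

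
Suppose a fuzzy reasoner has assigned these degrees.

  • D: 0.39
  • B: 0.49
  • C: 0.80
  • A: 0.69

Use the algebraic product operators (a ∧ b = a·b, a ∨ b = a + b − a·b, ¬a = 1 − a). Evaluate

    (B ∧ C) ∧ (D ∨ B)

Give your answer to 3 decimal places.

0.270

B ∧ C = a·b on (0.4900, 0.8000) = 0.3920
D ∨ B = a + b − a·b on (0.3900, 0.4900) = 0.6889
(B ∧ C) ∧ (D ∨ B) = a·b on (0.3920, 0.6889) = 0.2700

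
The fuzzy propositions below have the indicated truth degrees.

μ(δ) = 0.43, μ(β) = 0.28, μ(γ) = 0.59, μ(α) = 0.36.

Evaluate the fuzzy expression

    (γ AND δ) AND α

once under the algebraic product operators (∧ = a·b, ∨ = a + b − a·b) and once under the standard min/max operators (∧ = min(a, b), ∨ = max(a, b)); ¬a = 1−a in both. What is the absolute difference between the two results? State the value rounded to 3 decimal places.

Under algebraic product:
  γ AND δ = a·b on (0.5900, 0.4300) = 0.2537
  (γ AND δ) AND α = a·b on (0.2537, 0.3600) = 0.0913
  → value = 0.0913
Under standard min/max:
  γ AND δ = min(a, b) on (0.59, 0.43) = 0.43
  (γ AND δ) AND α = min(a, b) on (0.43, 0.36) = 0.36
  → value = 0.3600
|0.0913 − 0.3600| = 0.269

0.269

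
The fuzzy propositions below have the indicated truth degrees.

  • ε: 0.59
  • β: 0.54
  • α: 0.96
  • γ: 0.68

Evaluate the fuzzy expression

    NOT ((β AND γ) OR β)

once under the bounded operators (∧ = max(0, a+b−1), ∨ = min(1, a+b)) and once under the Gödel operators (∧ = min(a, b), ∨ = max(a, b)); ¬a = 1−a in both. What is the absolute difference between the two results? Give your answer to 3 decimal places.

0.220

Under bounded:
  β AND γ = max(0, a+b−1) on (0.54, 0.68) = 0.22
  (β AND γ) OR β = min(1, a+b) on (0.22, 0.54) = 0.76
  NOT ((β AND γ) OR β) = 1 − 0.76 = 0.24
  → value = 0.2400
Under Gödel:
  β AND γ = min(a, b) on (0.54, 0.68) = 0.54
  (β AND γ) OR β = max(a, b) on (0.54, 0.54) = 0.54
  NOT ((β AND γ) OR β) = 1 − 0.54 = 0.46
  → value = 0.4600
|0.2400 − 0.4600| = 0.220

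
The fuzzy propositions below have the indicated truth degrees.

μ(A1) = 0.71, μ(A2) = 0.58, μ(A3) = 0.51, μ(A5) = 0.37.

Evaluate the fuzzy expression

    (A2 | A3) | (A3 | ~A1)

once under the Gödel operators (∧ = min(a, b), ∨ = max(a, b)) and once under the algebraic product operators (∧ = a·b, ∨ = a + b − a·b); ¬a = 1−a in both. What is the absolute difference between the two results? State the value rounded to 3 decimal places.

0.348

Under Gödel:
  A2 | A3 = max(a, b) on (0.58, 0.51) = 0.58
  ~A1 = 1 − 0.71 = 0.29
  A3 | ~A1 = max(a, b) on (0.51, 0.29) = 0.51
  (A2 | A3) | (A3 | ~A1) = max(a, b) on (0.58, 0.51) = 0.58
  → value = 0.5800
Under algebraic product:
  A2 | A3 = a + b − a·b on (0.5800, 0.5100) = 0.7942
  ~A1 = 1 − 0.7100 = 0.2900
  A3 | ~A1 = a + b − a·b on (0.5100, 0.2900) = 0.6521
  (A2 | A3) | (A3 | ~A1) = a + b − a·b on (0.7942, 0.6521) = 0.9284
  → value = 0.9284
|0.5800 − 0.9284| = 0.348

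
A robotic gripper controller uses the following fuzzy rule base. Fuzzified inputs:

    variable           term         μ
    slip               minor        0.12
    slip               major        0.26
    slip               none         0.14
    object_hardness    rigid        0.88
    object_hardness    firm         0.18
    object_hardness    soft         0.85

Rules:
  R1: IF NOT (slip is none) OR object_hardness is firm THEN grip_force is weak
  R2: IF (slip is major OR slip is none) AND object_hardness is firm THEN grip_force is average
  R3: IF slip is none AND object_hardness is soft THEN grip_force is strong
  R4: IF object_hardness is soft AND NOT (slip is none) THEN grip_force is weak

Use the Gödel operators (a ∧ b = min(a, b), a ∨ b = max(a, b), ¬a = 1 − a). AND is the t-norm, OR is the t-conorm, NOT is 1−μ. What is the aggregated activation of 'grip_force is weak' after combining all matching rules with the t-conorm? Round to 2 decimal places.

0.86

R1: ¬none=1−0.14=0.86, firm=0.18; OR[max(a, b)] → w = 0.86
R2: (major=0.26 OR none=0.14) = 0.26; AND[min(a, b)] with firm=0.18 → w = 0.18
R3: none=0.14, soft=0.85; AND[min(a, b)] → w = 0.14
R4: soft=0.85, ¬none=1−0.14=0.86; AND[min(a, b)] → w = 0.85
Rules with consequent 'weak': {R1, R4} → strengths 0.86, 0.85
Aggregate via t-conorm [max(a, b)]: 0.86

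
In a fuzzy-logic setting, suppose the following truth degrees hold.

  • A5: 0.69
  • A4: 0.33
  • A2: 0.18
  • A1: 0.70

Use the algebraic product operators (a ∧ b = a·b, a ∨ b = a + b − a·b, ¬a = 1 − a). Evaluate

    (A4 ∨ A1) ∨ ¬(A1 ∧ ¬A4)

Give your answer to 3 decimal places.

0.906

A4 ∨ A1 = a + b − a·b on (0.3300, 0.7000) = 0.7990
¬A4 = 1 − 0.3300 = 0.6700
A1 ∧ ¬A4 = a·b on (0.7000, 0.6700) = 0.4690
¬(A1 ∧ ¬A4) = 1 − 0.4690 = 0.5310
(A4 ∨ A1) ∨ ¬(A1 ∧ ¬A4) = a + b − a·b on (0.7990, 0.5310) = 0.9057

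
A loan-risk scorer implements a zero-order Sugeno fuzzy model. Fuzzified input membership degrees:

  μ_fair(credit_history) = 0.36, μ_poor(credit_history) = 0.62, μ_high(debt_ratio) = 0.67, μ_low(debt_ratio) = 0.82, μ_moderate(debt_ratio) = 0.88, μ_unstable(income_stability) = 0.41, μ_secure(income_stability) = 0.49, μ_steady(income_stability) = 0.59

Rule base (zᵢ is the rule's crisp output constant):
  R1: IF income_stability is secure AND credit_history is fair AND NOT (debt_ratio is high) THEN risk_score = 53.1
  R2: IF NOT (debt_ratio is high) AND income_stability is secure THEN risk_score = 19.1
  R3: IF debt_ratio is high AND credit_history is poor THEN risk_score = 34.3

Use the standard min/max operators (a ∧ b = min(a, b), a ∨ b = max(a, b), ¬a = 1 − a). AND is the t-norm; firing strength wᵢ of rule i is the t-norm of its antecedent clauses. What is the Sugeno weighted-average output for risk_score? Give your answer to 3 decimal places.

35.228

R1 (z=53.1): secure=0.49, fair=0.36, ¬high=1−0.67=0.33; AND[min(a, b)] → w = 0.33
R2 (z=19.1): ¬high=1−0.67=0.33, secure=0.49; AND[min(a, b)] → w = 0.33
R3 (z=34.3): high=0.67, poor=0.62; AND[min(a, b)] → w = 0.62
Weighted average = (0.33·53.1 + 0.33·19.1 + 0.62·34.3) / (0.33 + 0.33 + 0.62)
  = 45.0920 / 1.2800 = 35.228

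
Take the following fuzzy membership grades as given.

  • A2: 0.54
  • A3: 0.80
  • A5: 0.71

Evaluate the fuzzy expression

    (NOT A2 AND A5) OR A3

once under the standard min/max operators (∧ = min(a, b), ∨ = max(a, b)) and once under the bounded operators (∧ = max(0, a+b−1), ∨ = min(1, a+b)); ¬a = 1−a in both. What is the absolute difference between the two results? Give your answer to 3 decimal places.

0.170

Under standard min/max:
  NOT A2 = 1 − 0.54 = 0.46
  NOT A2 AND A5 = min(a, b) on (0.46, 0.71) = 0.46
  (NOT A2 AND A5) OR A3 = max(a, b) on (0.46, 0.80) = 0.80
  → value = 0.8000
Under bounded:
  NOT A2 = 1 − 0.54 = 0.46
  NOT A2 AND A5 = max(0, a+b−1) on (0.46, 0.71) = 0.17
  (NOT A2 AND A5) OR A3 = min(1, a+b) on (0.17, 0.80) = 0.97
  → value = 0.9700
|0.8000 − 0.9700| = 0.170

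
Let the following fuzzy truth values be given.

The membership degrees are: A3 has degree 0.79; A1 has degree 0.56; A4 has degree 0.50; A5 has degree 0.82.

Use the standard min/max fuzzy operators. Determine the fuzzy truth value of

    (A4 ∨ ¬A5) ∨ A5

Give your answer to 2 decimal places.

¬A5 = 1 − 0.82 = 0.18
A4 ∨ ¬A5 = max(a, b) on (0.50, 0.18) = 0.50
(A4 ∨ ¬A5) ∨ A5 = max(a, b) on (0.50, 0.82) = 0.82

0.82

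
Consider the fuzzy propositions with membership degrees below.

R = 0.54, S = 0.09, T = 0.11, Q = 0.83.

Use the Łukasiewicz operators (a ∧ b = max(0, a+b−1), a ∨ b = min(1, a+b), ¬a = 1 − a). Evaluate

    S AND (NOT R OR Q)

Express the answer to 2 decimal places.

NOT R = 1 − 0.54 = 0.46
NOT R OR Q = min(1, a+b) on (0.46, 0.83) = 1.00
S AND (NOT R OR Q) = max(0, a+b−1) on (0.09, 1.00) = 0.09

0.09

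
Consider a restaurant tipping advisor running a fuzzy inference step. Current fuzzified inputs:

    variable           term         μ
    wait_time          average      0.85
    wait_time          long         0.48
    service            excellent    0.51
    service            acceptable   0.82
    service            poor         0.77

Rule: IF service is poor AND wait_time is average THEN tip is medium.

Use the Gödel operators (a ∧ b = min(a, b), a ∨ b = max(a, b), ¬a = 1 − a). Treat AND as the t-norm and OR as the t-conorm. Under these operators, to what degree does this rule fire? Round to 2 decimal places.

0.77

firing strength: poor=0.77, average=0.85; AND[min(a, b)] → w = 0.77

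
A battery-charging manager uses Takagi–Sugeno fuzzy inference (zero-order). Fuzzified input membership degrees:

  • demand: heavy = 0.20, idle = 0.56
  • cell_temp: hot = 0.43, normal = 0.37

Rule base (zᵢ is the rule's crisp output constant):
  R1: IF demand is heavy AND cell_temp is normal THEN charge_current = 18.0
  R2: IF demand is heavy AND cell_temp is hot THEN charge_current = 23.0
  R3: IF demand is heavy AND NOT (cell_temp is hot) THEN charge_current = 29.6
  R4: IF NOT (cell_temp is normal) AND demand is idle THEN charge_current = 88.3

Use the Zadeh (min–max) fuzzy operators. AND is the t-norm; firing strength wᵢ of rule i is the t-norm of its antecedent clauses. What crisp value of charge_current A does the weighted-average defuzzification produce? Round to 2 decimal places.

54.80

R1 (z=18.0): heavy=0.20, normal=0.37; AND[min(a, b)] → w = 0.20
R2 (z=23.0): heavy=0.20, hot=0.43; AND[min(a, b)] → w = 0.20
R3 (z=29.6): heavy=0.20, ¬hot=1−0.43=0.57; AND[min(a, b)] → w = 0.20
R4 (z=88.3): ¬normal=1−0.37=0.63, idle=0.56; AND[min(a, b)] → w = 0.56
Weighted average = (0.20·18.0 + 0.20·23.0 + 0.20·29.6 + 0.56·88.3) / (0.20 + 0.20 + 0.20 + 0.56)
  = 63.5680 / 1.1600 = 54.80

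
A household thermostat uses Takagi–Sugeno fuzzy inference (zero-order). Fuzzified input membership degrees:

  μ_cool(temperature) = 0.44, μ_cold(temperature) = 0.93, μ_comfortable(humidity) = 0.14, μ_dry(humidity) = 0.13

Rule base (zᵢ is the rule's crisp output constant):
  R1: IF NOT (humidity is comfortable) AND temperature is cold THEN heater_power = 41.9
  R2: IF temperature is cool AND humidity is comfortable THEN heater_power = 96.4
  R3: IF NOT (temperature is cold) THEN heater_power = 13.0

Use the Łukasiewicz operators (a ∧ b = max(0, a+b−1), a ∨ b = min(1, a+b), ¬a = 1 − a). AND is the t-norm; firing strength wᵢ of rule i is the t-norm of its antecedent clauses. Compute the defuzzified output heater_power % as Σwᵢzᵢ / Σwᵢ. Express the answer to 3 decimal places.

R1 (z=41.9): ¬comfortable=1−0.14=0.86, cold=0.93; AND[max(0, a+b−1)] → w = 0.79
R2 (z=96.4): cool=0.44, comfortable=0.14; AND[max(0, a+b−1)] → w = 0.00
R3 (z=13.0): ¬cold=1−0.93=0.07 → w = 0.07
Weighted average = (0.79·41.9 + 0.00·96.4 + 0.07·13.0) / (0.79 + 0.00 + 0.07)
  = 34.0110 / 0.8600 = 39.548

39.548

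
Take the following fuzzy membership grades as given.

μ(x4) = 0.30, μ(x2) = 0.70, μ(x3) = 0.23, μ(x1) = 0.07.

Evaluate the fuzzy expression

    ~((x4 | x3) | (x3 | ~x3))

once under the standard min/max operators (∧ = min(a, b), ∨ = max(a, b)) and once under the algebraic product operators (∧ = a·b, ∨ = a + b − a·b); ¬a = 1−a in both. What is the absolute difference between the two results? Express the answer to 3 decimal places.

Under standard min/max:
  x4 | x3 = max(a, b) on (0.30, 0.23) = 0.30
  ~x3 = 1 − 0.23 = 0.77
  x3 | ~x3 = max(a, b) on (0.23, 0.77) = 0.77
  (x4 | x3) | (x3 | ~x3) = max(a, b) on (0.30, 0.77) = 0.77
  ~((x4 | x3) | (x3 | ~x3)) = 1 − 0.77 = 0.23
  → value = 0.2300
Under algebraic product:
  x4 | x3 = a + b − a·b on (0.3000, 0.2300) = 0.4610
  ~x3 = 1 − 0.2300 = 0.7700
  x3 | ~x3 = a + b − a·b on (0.2300, 0.7700) = 0.8229
  (x4 | x3) | (x3 | ~x3) = a + b − a·b on (0.4610, 0.8229) = 0.9045
  ~((x4 | x3) | (x3 | ~x3)) = 1 − 0.9045 = 0.0955
  → value = 0.0955
|0.2300 − 0.0955| = 0.135

0.135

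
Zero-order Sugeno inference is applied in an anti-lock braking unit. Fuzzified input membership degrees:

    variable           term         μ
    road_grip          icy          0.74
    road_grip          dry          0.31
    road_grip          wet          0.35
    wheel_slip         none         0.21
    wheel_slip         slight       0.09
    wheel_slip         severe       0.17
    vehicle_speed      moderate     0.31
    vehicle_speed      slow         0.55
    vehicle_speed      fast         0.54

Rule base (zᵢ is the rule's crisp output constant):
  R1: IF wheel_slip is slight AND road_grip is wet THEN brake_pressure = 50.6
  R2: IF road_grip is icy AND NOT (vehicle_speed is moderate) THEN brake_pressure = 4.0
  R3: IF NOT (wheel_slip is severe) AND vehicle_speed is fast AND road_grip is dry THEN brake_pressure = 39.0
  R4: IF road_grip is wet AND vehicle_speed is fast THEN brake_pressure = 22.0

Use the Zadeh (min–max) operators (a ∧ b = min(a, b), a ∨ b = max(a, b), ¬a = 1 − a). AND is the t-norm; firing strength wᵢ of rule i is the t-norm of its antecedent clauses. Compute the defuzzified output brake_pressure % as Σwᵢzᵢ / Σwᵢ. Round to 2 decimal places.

R1 (z=50.6): slight=0.09, wet=0.35; AND[min(a, b)] → w = 0.09
R2 (z=4.0): icy=0.74, ¬moderate=1−0.31=0.69; AND[min(a, b)] → w = 0.69
R3 (z=39.0): ¬severe=1−0.17=0.83, fast=0.54, dry=0.31; AND[min(a, b)] → w = 0.31
R4 (z=22.0): wet=0.35, fast=0.54; AND[min(a, b)] → w = 0.35
Weighted average = (0.09·50.6 + 0.69·4.0 + 0.31·39.0 + 0.35·22.0) / (0.09 + 0.69 + 0.31 + 0.35)
  = 27.1040 / 1.4400 = 18.82

18.82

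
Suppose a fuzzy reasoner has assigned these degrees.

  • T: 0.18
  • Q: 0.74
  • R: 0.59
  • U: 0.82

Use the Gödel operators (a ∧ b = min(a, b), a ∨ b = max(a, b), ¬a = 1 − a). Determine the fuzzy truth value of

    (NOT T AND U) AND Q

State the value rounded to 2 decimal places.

0.74

NOT T = 1 − 0.18 = 0.82
NOT T AND U = min(a, b) on (0.82, 0.82) = 0.82
(NOT T AND U) AND Q = min(a, b) on (0.82, 0.74) = 0.74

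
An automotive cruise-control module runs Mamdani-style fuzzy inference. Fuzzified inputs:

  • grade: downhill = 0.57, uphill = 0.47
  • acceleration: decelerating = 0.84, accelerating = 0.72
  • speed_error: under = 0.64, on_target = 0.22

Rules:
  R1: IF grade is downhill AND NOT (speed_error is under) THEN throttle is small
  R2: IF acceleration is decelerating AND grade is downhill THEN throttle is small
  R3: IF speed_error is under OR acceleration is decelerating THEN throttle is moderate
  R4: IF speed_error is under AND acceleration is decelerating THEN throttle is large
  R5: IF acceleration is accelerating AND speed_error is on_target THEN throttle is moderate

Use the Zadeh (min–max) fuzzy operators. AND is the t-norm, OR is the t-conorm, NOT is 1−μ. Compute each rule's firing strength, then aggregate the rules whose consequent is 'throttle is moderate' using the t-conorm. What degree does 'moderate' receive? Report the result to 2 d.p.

0.84

R1: downhill=0.57, ¬under=1−0.64=0.36; AND[min(a, b)] → w = 0.36
R2: decelerating=0.84, downhill=0.57; AND[min(a, b)] → w = 0.57
R3: under=0.64, decelerating=0.84; OR[max(a, b)] → w = 0.84
R4: under=0.64, decelerating=0.84; AND[min(a, b)] → w = 0.64
R5: accelerating=0.72, on_target=0.22; AND[min(a, b)] → w = 0.22
Rules with consequent 'moderate': {R3, R5} → strengths 0.84, 0.22
Aggregate via t-conorm [max(a, b)]: 0.84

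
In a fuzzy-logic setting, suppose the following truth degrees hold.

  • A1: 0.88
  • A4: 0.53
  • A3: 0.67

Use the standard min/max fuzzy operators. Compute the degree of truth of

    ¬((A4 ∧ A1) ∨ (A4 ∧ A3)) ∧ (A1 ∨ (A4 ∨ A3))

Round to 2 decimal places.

A4 ∧ A1 = min(a, b) on (0.53, 0.88) = 0.53
A4 ∧ A3 = min(a, b) on (0.53, 0.67) = 0.53
(A4 ∧ A1) ∨ (A4 ∧ A3) = max(a, b) on (0.53, 0.53) = 0.53
¬((A4 ∧ A1) ∨ (A4 ∧ A3)) = 1 − 0.53 = 0.47
A4 ∨ A3 = max(a, b) on (0.53, 0.67) = 0.67
A1 ∨ (A4 ∨ A3) = max(a, b) on (0.88, 0.67) = 0.88
¬((A4 ∧ A1) ∨ (A4 ∧ A3)) ∧ (A1 ∨ (A4 ∨ A3)) = min(a, b) on (0.47, 0.88) = 0.47

0.47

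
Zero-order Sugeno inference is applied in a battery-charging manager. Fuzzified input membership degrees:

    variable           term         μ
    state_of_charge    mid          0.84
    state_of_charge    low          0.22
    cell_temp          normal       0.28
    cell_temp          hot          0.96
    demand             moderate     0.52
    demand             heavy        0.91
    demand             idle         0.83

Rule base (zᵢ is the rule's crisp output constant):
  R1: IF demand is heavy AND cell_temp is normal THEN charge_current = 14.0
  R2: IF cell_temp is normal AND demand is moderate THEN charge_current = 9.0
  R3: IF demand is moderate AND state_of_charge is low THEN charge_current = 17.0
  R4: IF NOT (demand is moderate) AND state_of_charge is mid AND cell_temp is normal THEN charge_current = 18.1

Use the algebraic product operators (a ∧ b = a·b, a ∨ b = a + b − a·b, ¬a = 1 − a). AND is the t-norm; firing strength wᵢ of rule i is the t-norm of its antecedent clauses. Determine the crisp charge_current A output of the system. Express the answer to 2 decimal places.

R1 (z=14.0): heavy=0.91, normal=0.28; AND[a·b] → w = 0.2548
R2 (z=9.0): normal=0.28, moderate=0.52; AND[a·b] → w = 0.1456
R3 (z=17.0): moderate=0.52, low=0.22; AND[a·b] → w = 0.1144
R4 (z=18.1): ¬moderate=1−0.52=0.48, mid=0.84, normal=0.28; AND[a·b] → w = 0.1129
Weighted average = (0.2548·14.0 + 0.1456·9.0 + 0.1144·17.0 + 0.1129·18.1) / (0.2548 + 0.1456 + 0.1144 + 0.1129)
  = 8.8658 / 0.6277 = 14.12

14.12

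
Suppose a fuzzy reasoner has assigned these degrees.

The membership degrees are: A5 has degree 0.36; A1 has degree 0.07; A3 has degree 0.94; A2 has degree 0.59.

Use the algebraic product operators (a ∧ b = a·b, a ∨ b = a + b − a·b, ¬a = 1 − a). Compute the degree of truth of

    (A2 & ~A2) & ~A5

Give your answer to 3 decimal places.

~A2 = 1 − 0.5900 = 0.4100
A2 & ~A2 = a·b on (0.5900, 0.4100) = 0.2419
~A5 = 1 − 0.3600 = 0.6400
(A2 & ~A2) & ~A5 = a·b on (0.2419, 0.6400) = 0.1548

0.155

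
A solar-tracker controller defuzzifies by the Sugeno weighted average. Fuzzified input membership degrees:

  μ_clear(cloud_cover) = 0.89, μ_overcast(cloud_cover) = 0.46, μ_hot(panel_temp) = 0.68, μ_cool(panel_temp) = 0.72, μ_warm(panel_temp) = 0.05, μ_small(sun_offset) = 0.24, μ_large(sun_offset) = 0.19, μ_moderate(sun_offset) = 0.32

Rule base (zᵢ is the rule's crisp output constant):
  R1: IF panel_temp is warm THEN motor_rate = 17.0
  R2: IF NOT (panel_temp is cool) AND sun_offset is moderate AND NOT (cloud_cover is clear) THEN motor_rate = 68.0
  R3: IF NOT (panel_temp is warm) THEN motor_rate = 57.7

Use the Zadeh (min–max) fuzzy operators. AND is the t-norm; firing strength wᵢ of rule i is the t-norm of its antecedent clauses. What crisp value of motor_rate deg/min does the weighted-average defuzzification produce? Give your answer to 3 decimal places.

56.887

R1 (z=17.0): warm=0.05 → w = 0.05
R2 (z=68.0): ¬cool=1−0.72=0.28, moderate=0.32, ¬clear=1−0.89=0.11; AND[min(a, b)] → w = 0.11
R3 (z=57.7): ¬warm=1−0.05=0.95 → w = 0.95
Weighted average = (0.05·17.0 + 0.11·68.0 + 0.95·57.7) / (0.05 + 0.11 + 0.95)
  = 63.1450 / 1.1100 = 56.887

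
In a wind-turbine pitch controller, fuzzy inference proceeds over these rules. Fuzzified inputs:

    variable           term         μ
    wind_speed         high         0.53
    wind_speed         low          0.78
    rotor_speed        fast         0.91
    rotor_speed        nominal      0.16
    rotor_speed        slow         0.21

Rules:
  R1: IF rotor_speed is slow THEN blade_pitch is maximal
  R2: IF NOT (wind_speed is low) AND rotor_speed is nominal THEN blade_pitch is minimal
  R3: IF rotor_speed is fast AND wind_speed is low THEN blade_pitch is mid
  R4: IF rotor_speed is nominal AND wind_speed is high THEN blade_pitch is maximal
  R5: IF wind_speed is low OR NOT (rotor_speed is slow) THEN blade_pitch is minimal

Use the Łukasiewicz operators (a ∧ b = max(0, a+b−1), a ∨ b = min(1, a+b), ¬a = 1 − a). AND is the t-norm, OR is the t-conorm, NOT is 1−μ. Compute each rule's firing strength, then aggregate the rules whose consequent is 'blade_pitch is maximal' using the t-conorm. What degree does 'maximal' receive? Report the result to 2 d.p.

0.21

R1: slow=0.21 → w = 0.21
R2: ¬low=1−0.78=0.22, nominal=0.16; AND[max(0, a+b−1)] → w = 0.00
R3: fast=0.91, low=0.78; AND[max(0, a+b−1)] → w = 0.69
R4: nominal=0.16, high=0.53; AND[max(0, a+b−1)] → w = 0.00
R5: low=0.78, ¬slow=1−0.21=0.79; OR[min(1, a+b)] → w = 1.00
Rules with consequent 'maximal': {R1, R4} → strengths 0.21, 0.00
Aggregate via t-conorm [min(1, a+b)]: 0.21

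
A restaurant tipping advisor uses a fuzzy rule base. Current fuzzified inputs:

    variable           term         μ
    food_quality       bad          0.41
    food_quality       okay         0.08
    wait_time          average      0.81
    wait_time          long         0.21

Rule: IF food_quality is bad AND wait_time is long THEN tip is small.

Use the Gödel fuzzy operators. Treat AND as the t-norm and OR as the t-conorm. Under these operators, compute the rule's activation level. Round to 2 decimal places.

firing strength: bad=0.41, long=0.21; AND[min(a, b)] → w = 0.21

0.21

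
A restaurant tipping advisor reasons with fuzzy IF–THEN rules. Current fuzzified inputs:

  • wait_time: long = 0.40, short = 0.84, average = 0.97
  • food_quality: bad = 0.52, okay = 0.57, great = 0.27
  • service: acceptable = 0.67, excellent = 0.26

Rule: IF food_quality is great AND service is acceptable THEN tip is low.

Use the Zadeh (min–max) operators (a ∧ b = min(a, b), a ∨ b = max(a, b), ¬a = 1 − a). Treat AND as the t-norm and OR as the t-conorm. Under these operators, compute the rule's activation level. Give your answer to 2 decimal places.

0.27

firing strength: great=0.27, acceptable=0.67; AND[min(a, b)] → w = 0.27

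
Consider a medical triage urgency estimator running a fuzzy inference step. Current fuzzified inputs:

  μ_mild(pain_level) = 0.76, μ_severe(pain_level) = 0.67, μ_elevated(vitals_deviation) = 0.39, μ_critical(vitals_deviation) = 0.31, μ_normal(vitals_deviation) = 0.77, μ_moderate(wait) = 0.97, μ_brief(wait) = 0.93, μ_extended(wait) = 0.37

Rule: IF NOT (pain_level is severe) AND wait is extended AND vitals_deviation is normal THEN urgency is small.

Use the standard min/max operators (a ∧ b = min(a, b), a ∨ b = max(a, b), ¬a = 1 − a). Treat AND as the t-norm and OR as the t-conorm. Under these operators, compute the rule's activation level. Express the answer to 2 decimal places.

firing strength: ¬severe=1−0.67=0.33, extended=0.37, normal=0.77; AND[min(a, b)] → w = 0.33

0.33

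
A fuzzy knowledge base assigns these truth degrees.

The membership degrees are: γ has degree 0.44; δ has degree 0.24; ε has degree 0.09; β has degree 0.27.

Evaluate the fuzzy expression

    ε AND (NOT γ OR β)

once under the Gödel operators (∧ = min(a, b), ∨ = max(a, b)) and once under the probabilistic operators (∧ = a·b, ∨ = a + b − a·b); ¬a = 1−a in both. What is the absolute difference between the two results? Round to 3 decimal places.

Under Gödel:
  NOT γ = 1 − 0.44 = 0.56
  NOT γ OR β = max(a, b) on (0.56, 0.27) = 0.56
  ε AND (NOT γ OR β) = min(a, b) on (0.09, 0.56) = 0.09
  → value = 0.0900
Under probabilistic:
  NOT γ = 1 − 0.4400 = 0.5600
  NOT γ OR β = a + b − a·b on (0.5600, 0.2700) = 0.6788
  ε AND (NOT γ OR β) = a·b on (0.0900, 0.6788) = 0.0611
  → value = 0.0611
|0.0900 − 0.0611| = 0.029

0.029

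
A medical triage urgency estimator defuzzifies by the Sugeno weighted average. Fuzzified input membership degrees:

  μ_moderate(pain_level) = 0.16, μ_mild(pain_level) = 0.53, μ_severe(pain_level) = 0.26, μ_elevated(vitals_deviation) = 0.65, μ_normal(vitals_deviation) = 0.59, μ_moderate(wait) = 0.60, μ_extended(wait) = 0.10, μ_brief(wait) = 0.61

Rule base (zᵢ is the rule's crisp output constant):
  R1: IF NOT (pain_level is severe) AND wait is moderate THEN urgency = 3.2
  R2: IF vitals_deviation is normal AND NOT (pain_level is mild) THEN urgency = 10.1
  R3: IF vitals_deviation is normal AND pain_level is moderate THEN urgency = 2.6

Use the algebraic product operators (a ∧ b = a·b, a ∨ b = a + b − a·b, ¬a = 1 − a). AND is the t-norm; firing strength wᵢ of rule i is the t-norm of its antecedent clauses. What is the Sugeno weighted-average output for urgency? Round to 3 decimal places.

5.476

R1 (z=3.2): ¬severe=1−0.26=0.74, moderate=0.60; AND[a·b] → w = 0.4440
R2 (z=10.1): normal=0.59, ¬mild=1−0.53=0.47; AND[a·b] → w = 0.2773
R3 (z=2.6): normal=0.59, moderate=0.16; AND[a·b] → w = 0.0944
Weighted average = (0.4440·3.2 + 0.2773·10.1 + 0.0944·2.6) / (0.4440 + 0.2773 + 0.0944)
  = 4.4670 / 0.8157 = 5.476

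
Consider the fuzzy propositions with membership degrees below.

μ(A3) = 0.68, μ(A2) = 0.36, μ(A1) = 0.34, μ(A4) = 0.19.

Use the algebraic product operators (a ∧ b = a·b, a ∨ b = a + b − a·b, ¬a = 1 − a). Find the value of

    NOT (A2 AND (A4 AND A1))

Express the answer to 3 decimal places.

A4 AND A1 = a·b on (0.1900, 0.3400) = 0.0646
A2 AND (A4 AND A1) = a·b on (0.3600, 0.0646) = 0.0233
NOT (A2 AND (A4 AND A1)) = 1 − 0.0233 = 0.9767

0.977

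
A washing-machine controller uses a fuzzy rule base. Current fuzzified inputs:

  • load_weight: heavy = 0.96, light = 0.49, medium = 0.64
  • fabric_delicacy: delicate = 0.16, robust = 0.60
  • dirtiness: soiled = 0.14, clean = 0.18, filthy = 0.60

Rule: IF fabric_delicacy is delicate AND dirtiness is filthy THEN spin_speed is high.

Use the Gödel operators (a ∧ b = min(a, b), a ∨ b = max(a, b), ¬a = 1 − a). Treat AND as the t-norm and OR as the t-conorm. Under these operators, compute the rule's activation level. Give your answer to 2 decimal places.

firing strength: delicate=0.16, filthy=0.60; AND[min(a, b)] → w = 0.16

0.16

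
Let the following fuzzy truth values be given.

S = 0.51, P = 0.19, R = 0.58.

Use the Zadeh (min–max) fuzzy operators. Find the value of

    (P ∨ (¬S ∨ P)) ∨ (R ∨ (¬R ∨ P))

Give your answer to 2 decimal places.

0.58

¬S = 1 − 0.51 = 0.49
¬S ∨ P = max(a, b) on (0.49, 0.19) = 0.49
P ∨ (¬S ∨ P) = max(a, b) on (0.19, 0.49) = 0.49
¬R = 1 − 0.58 = 0.42
¬R ∨ P = max(a, b) on (0.42, 0.19) = 0.42
R ∨ (¬R ∨ P) = max(a, b) on (0.58, 0.42) = 0.58
(P ∨ (¬S ∨ P)) ∨ (R ∨ (¬R ∨ P)) = max(a, b) on (0.49, 0.58) = 0.58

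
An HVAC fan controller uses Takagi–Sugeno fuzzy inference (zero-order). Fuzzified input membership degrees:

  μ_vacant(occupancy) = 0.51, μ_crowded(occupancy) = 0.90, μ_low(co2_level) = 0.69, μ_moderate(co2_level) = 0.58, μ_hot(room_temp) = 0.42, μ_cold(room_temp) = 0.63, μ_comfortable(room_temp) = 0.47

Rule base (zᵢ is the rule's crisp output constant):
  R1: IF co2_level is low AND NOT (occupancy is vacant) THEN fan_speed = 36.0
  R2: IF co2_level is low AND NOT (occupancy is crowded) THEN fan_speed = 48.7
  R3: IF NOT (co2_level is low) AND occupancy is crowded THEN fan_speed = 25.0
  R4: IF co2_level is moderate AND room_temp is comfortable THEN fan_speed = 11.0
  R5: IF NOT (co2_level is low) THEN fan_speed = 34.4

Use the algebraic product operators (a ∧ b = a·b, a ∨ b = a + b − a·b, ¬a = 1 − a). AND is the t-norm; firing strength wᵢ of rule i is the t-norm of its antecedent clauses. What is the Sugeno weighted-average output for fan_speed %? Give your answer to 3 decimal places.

R1 (z=36.0): low=0.69, ¬vacant=1−0.51=0.49; AND[a·b] → w = 0.3381
R2 (z=48.7): low=0.69, ¬crowded=1−0.90=0.10; AND[a·b] → w = 0.0690
R3 (z=25.0): ¬low=1−0.69=0.31, crowded=0.90; AND[a·b] → w = 0.2790
R4 (z=11.0): moderate=0.58, comfortable=0.47; AND[a·b] → w = 0.2726
R5 (z=34.4): ¬low=1−0.69=0.31 → w = 0.3100
Weighted average = (0.3381·36.0 + 0.0690·48.7 + 0.2790·25.0 + 0.2726·11.0 + 0.3100·34.4) / (0.3381 + 0.0690 + 0.2790 + 0.2726 + 0.3100)
  = 36.1695 / 1.2687 = 28.509

28.509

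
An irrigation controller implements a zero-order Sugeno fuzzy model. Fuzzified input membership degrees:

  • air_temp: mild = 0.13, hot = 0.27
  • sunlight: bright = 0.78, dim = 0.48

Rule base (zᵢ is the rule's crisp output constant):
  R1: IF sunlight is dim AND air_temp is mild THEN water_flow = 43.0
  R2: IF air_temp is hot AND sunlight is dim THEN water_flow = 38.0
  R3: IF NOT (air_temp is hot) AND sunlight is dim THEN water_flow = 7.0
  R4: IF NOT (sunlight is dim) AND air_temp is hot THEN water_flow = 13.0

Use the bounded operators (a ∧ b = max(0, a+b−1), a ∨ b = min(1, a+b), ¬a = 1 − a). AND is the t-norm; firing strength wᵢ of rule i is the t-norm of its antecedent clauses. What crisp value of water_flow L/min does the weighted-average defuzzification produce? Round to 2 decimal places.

R1 (z=43.0): dim=0.48, mild=0.13; AND[max(0, a+b−1)] → w = 0.00
R2 (z=38.0): hot=0.27, dim=0.48; AND[max(0, a+b−1)] → w = 0.00
R3 (z=7.0): ¬hot=1−0.27=0.73, dim=0.48; AND[max(0, a+b−1)] → w = 0.21
R4 (z=13.0): ¬dim=1−0.48=0.52, hot=0.27; AND[max(0, a+b−1)] → w = 0.00
Weighted average = (0.00·43.0 + 0.00·38.0 + 0.21·7.0 + 0.00·13.0) / (0.00 + 0.00 + 0.21 + 0.00)
  = 1.4700 / 0.2100 = 7.00

7.00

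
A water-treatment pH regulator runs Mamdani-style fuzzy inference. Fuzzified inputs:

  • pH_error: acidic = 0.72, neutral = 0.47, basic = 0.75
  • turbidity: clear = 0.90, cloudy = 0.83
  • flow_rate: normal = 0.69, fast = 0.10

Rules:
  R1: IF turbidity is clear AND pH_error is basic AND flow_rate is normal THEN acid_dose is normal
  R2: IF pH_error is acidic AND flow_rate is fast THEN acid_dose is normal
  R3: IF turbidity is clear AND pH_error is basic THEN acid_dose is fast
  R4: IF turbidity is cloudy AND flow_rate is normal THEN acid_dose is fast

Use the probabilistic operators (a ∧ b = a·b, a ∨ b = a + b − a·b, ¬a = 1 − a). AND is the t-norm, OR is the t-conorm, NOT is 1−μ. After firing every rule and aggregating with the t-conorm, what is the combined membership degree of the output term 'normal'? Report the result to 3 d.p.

0.504

R1: clear=0.90, basic=0.75, normal=0.69; AND[a·b] → w = 0.4657
R2: acidic=0.72, fast=0.10; AND[a·b] → w = 0.0720
R3: clear=0.90, basic=0.75; AND[a·b] → w = 0.6750
R4: cloudy=0.83, normal=0.69; AND[a·b] → w = 0.5727
Rules with consequent 'normal': {R1, R2} → strengths 0.4657, 0.0720
Aggregate via t-conorm [a + b − a·b]: 0.5042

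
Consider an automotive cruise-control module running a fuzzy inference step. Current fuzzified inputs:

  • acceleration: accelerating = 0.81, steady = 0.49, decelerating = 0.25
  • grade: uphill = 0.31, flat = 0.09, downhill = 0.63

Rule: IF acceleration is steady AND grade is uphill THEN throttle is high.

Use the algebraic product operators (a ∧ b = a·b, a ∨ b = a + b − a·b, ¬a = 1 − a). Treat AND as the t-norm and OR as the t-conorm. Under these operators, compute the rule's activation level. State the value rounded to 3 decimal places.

firing strength: steady=0.49, uphill=0.31; AND[a·b] → w = 0.1519

0.152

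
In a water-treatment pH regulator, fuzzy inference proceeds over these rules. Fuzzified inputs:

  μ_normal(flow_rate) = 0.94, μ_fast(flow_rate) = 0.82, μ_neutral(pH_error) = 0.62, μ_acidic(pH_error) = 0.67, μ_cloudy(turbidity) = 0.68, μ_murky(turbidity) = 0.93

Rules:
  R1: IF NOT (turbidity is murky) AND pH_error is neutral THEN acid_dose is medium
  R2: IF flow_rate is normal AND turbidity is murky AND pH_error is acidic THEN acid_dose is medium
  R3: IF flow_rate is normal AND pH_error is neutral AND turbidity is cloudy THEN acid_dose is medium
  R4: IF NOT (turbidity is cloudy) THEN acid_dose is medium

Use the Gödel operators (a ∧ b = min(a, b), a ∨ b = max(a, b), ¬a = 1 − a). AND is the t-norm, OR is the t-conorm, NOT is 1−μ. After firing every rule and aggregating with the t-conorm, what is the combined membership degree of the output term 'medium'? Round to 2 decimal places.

R1: ¬murky=1−0.93=0.07, neutral=0.62; AND[min(a, b)] → w = 0.07
R2: normal=0.94, murky=0.93, acidic=0.67; AND[min(a, b)] → w = 0.67
R3: normal=0.94, neutral=0.62, cloudy=0.68; AND[min(a, b)] → w = 0.62
R4: ¬cloudy=1−0.68=0.32 → w = 0.32
Rules with consequent 'medium': {R1, R2, R3, R4} → strengths 0.07, 0.67, 0.62, 0.32
Aggregate via t-conorm [max(a, b)]: 0.67

0.67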